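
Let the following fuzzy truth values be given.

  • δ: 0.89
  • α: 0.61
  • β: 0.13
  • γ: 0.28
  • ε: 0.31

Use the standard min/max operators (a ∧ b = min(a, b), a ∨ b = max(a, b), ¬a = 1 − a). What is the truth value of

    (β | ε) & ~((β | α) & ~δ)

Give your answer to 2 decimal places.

β | ε = max(a, b) on (0.13, 0.31) = 0.31
β | α = max(a, b) on (0.13, 0.61) = 0.61
~δ = 1 − 0.89 = 0.11
(β | α) & ~δ = min(a, b) on (0.61, 0.11) = 0.11
~((β | α) & ~δ) = 1 − 0.11 = 0.89
(β | ε) & ~((β | α) & ~δ) = min(a, b) on (0.31, 0.89) = 0.31

0.31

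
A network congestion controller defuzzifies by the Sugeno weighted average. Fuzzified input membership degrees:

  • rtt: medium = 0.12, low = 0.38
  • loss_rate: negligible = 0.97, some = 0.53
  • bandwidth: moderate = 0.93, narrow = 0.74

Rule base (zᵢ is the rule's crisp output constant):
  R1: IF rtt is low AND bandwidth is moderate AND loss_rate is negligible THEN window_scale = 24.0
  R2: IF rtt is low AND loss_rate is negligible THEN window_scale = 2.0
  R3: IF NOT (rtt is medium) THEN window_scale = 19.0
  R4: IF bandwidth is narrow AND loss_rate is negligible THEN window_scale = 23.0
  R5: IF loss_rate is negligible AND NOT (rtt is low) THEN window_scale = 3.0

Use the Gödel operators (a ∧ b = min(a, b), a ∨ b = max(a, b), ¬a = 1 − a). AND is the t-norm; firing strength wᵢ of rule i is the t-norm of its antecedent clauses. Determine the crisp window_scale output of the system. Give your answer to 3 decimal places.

R1 (z=24.0): low=0.38, moderate=0.93, negligible=0.97; AND[min(a, b)] → w = 0.38
R2 (z=2.0): low=0.38, negligible=0.97; AND[min(a, b)] → w = 0.38
R3 (z=19.0): ¬medium=1−0.12=0.88 → w = 0.88
R4 (z=23.0): narrow=0.74, negligible=0.97; AND[min(a, b)] → w = 0.74
R5 (z=3.0): negligible=0.97, ¬low=1−0.38=0.62; AND[min(a, b)] → w = 0.62
Weighted average = (0.38·24.0 + 0.38·2.0 + 0.88·19.0 + 0.74·23.0 + 0.62·3.0) / (0.38 + 0.38 + 0.88 + 0.74 + 0.62)
  = 45.4800 / 3.0000 = 15.160

15.160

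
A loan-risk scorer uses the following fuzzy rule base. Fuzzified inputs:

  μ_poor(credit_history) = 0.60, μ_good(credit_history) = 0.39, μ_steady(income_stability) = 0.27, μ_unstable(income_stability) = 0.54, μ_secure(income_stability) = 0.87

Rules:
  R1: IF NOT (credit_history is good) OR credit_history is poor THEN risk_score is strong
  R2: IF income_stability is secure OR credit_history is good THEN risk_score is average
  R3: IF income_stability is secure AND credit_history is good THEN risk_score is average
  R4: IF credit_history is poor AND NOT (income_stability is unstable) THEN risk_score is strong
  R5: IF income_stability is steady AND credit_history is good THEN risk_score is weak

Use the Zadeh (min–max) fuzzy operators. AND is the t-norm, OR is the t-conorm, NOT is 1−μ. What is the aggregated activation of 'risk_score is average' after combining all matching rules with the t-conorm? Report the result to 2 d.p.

0.87

R1: ¬good=1−0.39=0.61, poor=0.60; OR[max(a, b)] → w = 0.61
R2: secure=0.87, good=0.39; OR[max(a, b)] → w = 0.87
R3: secure=0.87, good=0.39; AND[min(a, b)] → w = 0.39
R4: poor=0.60, ¬unstable=1−0.54=0.46; AND[min(a, b)] → w = 0.46
R5: steady=0.27, good=0.39; AND[min(a, b)] → w = 0.27
Rules with consequent 'average': {R2, R3} → strengths 0.87, 0.39
Aggregate via t-conorm [max(a, b)]: 0.87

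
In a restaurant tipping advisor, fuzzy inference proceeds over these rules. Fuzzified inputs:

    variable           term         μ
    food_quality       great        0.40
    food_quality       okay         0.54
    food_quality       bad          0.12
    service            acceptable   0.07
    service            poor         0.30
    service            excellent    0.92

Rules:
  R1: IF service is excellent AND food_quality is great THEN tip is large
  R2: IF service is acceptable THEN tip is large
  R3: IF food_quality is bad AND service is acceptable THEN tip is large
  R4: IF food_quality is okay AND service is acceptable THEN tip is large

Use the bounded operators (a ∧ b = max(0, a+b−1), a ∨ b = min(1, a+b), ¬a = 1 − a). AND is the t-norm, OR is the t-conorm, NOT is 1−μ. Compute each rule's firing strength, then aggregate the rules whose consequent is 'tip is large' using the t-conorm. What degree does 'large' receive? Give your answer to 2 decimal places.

R1: excellent=0.92, great=0.40; AND[max(0, a+b−1)] → w = 0.32
R2: acceptable=0.07 → w = 0.07
R3: bad=0.12, acceptable=0.07; AND[max(0, a+b−1)] → w = 0.00
R4: okay=0.54, acceptable=0.07; AND[max(0, a+b−1)] → w = 0.00
Rules with consequent 'large': {R1, R2, R3, R4} → strengths 0.32, 0.07, 0.00, 0.00
Aggregate via t-conorm [min(1, a+b)]: 0.39

0.39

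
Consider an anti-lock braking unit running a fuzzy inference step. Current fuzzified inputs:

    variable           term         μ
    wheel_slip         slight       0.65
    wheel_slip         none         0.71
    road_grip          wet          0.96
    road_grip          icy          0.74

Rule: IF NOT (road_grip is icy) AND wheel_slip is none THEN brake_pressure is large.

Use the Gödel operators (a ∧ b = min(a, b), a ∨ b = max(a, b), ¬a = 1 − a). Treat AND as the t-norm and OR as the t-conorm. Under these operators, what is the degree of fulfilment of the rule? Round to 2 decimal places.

firing strength: ¬icy=1−0.74=0.26, none=0.71; AND[min(a, b)] → w = 0.26

0.26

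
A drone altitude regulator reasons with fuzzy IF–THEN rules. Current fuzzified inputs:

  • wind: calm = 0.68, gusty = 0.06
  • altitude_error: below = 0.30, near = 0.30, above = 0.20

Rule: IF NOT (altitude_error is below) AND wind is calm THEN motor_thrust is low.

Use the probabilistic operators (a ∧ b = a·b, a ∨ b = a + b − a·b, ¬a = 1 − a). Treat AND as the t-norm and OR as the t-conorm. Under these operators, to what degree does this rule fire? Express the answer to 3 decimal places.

0.476

firing strength: ¬below=1−0.30=0.70, calm=0.68; AND[a·b] → w = 0.4760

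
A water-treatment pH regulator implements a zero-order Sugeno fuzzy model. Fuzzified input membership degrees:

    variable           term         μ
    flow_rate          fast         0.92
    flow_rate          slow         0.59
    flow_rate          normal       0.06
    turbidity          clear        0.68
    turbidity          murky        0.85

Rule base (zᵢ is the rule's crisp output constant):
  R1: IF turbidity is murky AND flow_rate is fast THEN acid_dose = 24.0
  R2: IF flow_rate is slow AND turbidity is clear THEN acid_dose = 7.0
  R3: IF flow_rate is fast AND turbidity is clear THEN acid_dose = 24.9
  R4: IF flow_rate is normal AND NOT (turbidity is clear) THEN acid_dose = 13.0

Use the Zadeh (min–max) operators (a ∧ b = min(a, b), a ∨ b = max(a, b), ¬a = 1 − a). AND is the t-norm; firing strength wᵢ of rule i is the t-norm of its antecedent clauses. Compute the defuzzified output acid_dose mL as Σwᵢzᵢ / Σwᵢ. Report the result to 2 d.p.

R1 (z=24.0): murky=0.85, fast=0.92; AND[min(a, b)] → w = 0.85
R2 (z=7.0): slow=0.59, clear=0.68; AND[min(a, b)] → w = 0.59
R3 (z=24.9): fast=0.92, clear=0.68; AND[min(a, b)] → w = 0.68
R4 (z=13.0): normal=0.06, ¬clear=1−0.68=0.32; AND[min(a, b)] → w = 0.06
Weighted average = (0.85·24.0 + 0.59·7.0 + 0.68·24.9 + 0.06·13.0) / (0.85 + 0.59 + 0.68 + 0.06)
  = 42.2420 / 2.1800 = 19.38

19.38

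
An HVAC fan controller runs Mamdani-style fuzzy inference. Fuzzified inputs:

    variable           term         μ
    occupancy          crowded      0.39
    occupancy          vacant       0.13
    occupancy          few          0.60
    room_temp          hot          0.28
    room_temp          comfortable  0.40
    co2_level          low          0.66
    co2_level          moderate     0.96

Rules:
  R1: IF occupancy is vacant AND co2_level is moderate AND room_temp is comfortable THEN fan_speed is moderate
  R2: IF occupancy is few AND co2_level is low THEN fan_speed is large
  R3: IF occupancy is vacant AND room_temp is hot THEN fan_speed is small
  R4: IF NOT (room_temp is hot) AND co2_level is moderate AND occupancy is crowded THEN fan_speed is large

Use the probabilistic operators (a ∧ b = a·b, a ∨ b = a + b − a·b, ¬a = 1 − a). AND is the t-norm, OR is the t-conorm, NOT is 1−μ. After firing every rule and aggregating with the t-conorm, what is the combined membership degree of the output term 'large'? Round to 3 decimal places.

0.559

R1: vacant=0.13, moderate=0.96, comfortable=0.40; AND[a·b] → w = 0.0499
R2: few=0.60, low=0.66; AND[a·b] → w = 0.3960
R3: vacant=0.13, hot=0.28; AND[a·b] → w = 0.0364
R4: ¬hot=1−0.28=0.72, moderate=0.96, crowded=0.39; AND[a·b] → w = 0.2696
Rules with consequent 'large': {R2, R4} → strengths 0.3960, 0.2696
Aggregate via t-conorm [a + b − a·b]: 0.5588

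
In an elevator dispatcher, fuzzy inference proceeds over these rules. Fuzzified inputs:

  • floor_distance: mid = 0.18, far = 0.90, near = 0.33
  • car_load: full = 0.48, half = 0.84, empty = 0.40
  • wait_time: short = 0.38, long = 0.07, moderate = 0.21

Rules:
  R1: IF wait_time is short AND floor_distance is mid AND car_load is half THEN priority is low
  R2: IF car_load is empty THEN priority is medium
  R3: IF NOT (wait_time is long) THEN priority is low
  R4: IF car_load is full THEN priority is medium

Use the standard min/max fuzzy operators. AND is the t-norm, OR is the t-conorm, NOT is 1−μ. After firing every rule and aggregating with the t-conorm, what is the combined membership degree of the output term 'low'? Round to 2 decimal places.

R1: short=0.38, mid=0.18, half=0.84; AND[min(a, b)] → w = 0.18
R2: empty=0.40 → w = 0.40
R3: ¬long=1−0.07=0.93 → w = 0.93
R4: full=0.48 → w = 0.48
Rules with consequent 'low': {R1, R3} → strengths 0.18, 0.93
Aggregate via t-conorm [max(a, b)]: 0.93

0.93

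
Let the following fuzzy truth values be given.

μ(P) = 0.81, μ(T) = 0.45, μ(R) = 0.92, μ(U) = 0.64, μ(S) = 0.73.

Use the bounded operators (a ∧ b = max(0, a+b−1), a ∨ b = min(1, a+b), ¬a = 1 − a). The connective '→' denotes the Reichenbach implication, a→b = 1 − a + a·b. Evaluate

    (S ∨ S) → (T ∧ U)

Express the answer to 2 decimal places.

S ∨ S = min(1, a+b) on (0.73, 0.73) = 1.00
T ∧ U = max(0, a+b−1) on (0.45, 0.64) = 0.09
(S ∨ S) → (T ∧ U)  [Reichenbach: 1 − a + a·b] with a=1.00, b=0.09 → 0.09

0.09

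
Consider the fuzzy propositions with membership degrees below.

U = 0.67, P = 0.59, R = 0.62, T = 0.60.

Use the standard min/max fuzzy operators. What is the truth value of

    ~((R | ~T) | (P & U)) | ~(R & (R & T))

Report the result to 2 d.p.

~T = 1 − 0.60 = 0.40
R | ~T = max(a, b) on (0.62, 0.40) = 0.62
P & U = min(a, b) on (0.59, 0.67) = 0.59
(R | ~T) | (P & U) = max(a, b) on (0.62, 0.59) = 0.62
~((R | ~T) | (P & U)) = 1 − 0.62 = 0.38
R & T = min(a, b) on (0.62, 0.60) = 0.60
R & (R & T) = min(a, b) on (0.62, 0.60) = 0.60
~(R & (R & T)) = 1 − 0.60 = 0.40
~((R | ~T) | (P & U)) | ~(R & (R & T)) = max(a, b) on (0.38, 0.40) = 0.40

0.40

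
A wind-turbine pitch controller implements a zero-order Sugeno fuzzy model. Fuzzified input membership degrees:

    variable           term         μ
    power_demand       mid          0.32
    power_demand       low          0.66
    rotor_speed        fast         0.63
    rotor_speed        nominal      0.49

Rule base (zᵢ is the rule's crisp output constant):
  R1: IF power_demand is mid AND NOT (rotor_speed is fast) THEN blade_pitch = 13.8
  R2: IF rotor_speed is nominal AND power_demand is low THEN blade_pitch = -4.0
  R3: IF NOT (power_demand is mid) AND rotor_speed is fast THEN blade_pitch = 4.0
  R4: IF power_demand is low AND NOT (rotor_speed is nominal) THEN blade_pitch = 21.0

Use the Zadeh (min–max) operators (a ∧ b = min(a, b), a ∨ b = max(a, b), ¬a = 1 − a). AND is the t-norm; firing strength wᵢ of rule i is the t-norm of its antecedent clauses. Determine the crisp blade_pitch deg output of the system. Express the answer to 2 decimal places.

R1 (z=13.8): mid=0.32, ¬fast=1−0.63=0.37; AND[min(a, b)] → w = 0.32
R2 (z=-4.0): nominal=0.49, low=0.66; AND[min(a, b)] → w = 0.49
R3 (z=4.0): ¬mid=1−0.32=0.68, fast=0.63; AND[min(a, b)] → w = 0.63
R4 (z=21.0): low=0.66, ¬nominal=1−0.49=0.51; AND[min(a, b)] → w = 0.51
Weighted average = (0.32·13.8 + 0.49·-4.0 + 0.63·4.0 + 0.51·21.0) / (0.32 + 0.49 + 0.63 + 0.51)
  = 15.6860 / 1.9500 = 8.04

8.04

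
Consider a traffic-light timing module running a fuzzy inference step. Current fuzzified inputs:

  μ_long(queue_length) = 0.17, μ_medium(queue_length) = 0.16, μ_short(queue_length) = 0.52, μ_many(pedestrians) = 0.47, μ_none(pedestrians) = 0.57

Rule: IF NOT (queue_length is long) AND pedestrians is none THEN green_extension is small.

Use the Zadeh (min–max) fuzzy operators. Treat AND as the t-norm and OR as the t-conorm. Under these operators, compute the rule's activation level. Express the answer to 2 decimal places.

firing strength: ¬long=1−0.17=0.83, none=0.57; AND[min(a, b)] → w = 0.57

0.57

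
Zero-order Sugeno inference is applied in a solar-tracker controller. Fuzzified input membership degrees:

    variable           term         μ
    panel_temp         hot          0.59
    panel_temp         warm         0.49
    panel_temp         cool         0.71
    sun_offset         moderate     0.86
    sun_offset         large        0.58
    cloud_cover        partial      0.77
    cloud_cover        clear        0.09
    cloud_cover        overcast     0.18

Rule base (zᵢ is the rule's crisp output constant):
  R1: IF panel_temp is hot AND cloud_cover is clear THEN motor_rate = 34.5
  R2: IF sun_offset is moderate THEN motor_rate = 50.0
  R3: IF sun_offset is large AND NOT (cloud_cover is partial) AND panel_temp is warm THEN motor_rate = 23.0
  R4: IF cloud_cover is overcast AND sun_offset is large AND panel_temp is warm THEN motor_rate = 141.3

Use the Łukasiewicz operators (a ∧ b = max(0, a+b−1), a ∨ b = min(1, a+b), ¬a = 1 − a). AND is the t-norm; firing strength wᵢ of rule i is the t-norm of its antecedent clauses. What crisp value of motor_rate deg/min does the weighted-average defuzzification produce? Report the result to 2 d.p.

R1 (z=34.5): hot=0.59, clear=0.09; AND[max(0, a+b−1)] → w = 0.00
R2 (z=50.0): moderate=0.86 → w = 0.86
R3 (z=23.0): large=0.58, ¬partial=1−0.77=0.23, warm=0.49; AND[max(0, a+b−1)] → w = 0.00
R4 (z=141.3): overcast=0.18, large=0.58, warm=0.49; AND[max(0, a+b−1)] → w = 0.00
Weighted average = (0.00·34.5 + 0.86·50.0 + 0.00·23.0 + 0.00·141.3) / (0.00 + 0.86 + 0.00 + 0.00)
  = 43.0000 / 0.8600 = 50.00

50.00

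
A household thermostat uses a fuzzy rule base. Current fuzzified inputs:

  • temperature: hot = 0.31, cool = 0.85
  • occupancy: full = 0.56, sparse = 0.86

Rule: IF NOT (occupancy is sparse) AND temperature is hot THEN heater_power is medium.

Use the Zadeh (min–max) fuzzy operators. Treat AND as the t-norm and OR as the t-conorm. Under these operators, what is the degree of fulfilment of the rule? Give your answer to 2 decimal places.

0.14

firing strength: ¬sparse=1−0.86=0.14, hot=0.31; AND[min(a, b)] → w = 0.14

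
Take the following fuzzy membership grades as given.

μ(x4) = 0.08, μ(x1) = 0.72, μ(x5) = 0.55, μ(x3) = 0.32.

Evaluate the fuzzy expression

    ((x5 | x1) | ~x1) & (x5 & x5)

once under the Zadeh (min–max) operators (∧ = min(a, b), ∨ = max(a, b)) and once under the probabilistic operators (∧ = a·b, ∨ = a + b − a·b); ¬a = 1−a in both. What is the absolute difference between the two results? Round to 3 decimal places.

0.275

Under Zadeh (min–max):
  x5 | x1 = max(a, b) on (0.55, 0.72) = 0.72
  ~x1 = 1 − 0.72 = 0.28
  (x5 | x1) | ~x1 = max(a, b) on (0.72, 0.28) = 0.72
  x5 & x5 = min(a, b) on (0.55, 0.55) = 0.55
  ((x5 | x1) | ~x1) & (x5 & x5) = min(a, b) on (0.72, 0.55) = 0.55
  → value = 0.5500
Under probabilistic:
  x5 | x1 = a + b − a·b on (0.5500, 0.7200) = 0.8740
  ~x1 = 1 − 0.7200 = 0.2800
  (x5 | x1) | ~x1 = a + b − a·b on (0.8740, 0.2800) = 0.9093
  x5 & x5 = a·b on (0.5500, 0.5500) = 0.3025
  ((x5 | x1) | ~x1) & (x5 & x5) = a·b on (0.9093, 0.3025) = 0.2751
  → value = 0.2751
|0.5500 − 0.2751| = 0.275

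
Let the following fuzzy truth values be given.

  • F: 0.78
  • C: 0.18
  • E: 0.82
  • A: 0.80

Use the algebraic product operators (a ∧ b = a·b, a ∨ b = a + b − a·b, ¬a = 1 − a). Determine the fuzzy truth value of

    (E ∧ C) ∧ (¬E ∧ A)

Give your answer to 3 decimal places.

E ∧ C = a·b on (0.8200, 0.1800) = 0.1476
¬E = 1 − 0.8200 = 0.1800
¬E ∧ A = a·b on (0.1800, 0.8000) = 0.1440
(E ∧ C) ∧ (¬E ∧ A) = a·b on (0.1476, 0.1440) = 0.0213

0.021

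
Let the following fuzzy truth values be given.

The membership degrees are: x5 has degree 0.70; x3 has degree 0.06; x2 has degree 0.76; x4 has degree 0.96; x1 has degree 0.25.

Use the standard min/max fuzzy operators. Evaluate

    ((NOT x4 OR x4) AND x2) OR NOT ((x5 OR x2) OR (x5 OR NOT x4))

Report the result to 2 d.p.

NOT x4 = 1 − 0.96 = 0.04
NOT x4 OR x4 = max(a, b) on (0.04, 0.96) = 0.96
(NOT x4 OR x4) AND x2 = min(a, b) on (0.96, 0.76) = 0.76
x5 OR x2 = max(a, b) on (0.70, 0.76) = 0.76
NOT x4 = 1 − 0.96 = 0.04
x5 OR NOT x4 = max(a, b) on (0.70, 0.04) = 0.70
(x5 OR x2) OR (x5 OR NOT x4) = max(a, b) on (0.76, 0.70) = 0.76
NOT ((x5 OR x2) OR (x5 OR NOT x4)) = 1 − 0.76 = 0.24
((NOT x4 OR x4) AND x2) OR NOT ((x5 OR x2) OR (x5 OR NOT x4)) = max(a, b) on (0.76, 0.24) = 0.76

0.76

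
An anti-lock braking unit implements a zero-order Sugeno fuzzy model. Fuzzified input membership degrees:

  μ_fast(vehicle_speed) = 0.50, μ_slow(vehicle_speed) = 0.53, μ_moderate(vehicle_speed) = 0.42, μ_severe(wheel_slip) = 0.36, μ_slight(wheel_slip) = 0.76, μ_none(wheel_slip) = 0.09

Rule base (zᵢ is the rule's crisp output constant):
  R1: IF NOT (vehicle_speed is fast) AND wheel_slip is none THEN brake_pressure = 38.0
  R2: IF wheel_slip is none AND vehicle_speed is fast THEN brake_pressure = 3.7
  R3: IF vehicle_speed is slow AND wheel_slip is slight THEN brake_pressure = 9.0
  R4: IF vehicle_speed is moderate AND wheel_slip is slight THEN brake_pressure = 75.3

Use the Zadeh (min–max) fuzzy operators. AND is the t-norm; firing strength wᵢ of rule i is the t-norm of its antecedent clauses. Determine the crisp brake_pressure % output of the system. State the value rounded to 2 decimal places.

35.53

R1 (z=38.0): ¬fast=1−0.50=0.50, none=0.09; AND[min(a, b)] → w = 0.09
R2 (z=3.7): none=0.09, fast=0.50; AND[min(a, b)] → w = 0.09
R3 (z=9.0): slow=0.53, slight=0.76; AND[min(a, b)] → w = 0.53
R4 (z=75.3): moderate=0.42, slight=0.76; AND[min(a, b)] → w = 0.42
Weighted average = (0.09·38.0 + 0.09·3.7 + 0.53·9.0 + 0.42·75.3) / (0.09 + 0.09 + 0.53 + 0.42)
  = 40.1490 / 1.1300 = 35.53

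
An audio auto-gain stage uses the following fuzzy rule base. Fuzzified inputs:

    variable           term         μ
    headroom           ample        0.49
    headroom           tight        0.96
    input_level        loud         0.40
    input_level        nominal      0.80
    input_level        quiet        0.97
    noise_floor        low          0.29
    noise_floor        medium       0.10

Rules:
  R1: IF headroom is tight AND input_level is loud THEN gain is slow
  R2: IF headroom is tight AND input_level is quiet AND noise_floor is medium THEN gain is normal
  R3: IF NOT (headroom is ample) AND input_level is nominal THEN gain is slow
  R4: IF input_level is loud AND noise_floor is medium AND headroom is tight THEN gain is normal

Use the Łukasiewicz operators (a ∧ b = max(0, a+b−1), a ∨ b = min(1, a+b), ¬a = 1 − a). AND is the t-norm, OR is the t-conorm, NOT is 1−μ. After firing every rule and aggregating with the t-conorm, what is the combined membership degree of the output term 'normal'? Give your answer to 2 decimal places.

0.03

R1: tight=0.96, loud=0.40; AND[max(0, a+b−1)] → w = 0.36
R2: tight=0.96, quiet=0.97, medium=0.10; AND[max(0, a+b−1)] → w = 0.03
R3: ¬ample=1−0.49=0.51, nominal=0.80; AND[max(0, a+b−1)] → w = 0.31
R4: loud=0.40, medium=0.10, tight=0.96; AND[max(0, a+b−1)] → w = 0.00
Rules with consequent 'normal': {R2, R4} → strengths 0.03, 0.00
Aggregate via t-conorm [min(1, a+b)]: 0.03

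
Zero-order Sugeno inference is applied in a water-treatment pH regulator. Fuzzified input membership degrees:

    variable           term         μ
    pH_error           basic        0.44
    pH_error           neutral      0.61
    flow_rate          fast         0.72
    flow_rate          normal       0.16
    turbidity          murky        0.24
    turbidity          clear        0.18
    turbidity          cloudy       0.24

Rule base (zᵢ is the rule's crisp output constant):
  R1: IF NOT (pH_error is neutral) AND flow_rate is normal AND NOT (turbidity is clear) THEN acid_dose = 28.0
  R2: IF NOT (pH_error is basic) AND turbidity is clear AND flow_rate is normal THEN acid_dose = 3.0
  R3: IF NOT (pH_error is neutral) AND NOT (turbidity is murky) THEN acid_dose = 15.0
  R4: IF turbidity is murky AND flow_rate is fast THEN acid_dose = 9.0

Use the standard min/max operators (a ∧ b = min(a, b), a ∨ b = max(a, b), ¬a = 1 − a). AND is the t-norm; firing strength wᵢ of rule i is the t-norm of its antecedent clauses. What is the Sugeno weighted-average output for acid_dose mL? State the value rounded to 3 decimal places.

13.653

R1 (z=28.0): ¬neutral=1−0.61=0.39, normal=0.16, ¬clear=1−0.18=0.82; AND[min(a, b)] → w = 0.16
R2 (z=3.0): ¬basic=1−0.44=0.56, clear=0.18, normal=0.16; AND[min(a, b)] → w = 0.16
R3 (z=15.0): ¬neutral=1−0.61=0.39, ¬murky=1−0.24=0.76; AND[min(a, b)] → w = 0.39
R4 (z=9.0): murky=0.24, fast=0.72; AND[min(a, b)] → w = 0.24
Weighted average = (0.16·28.0 + 0.16·3.0 + 0.39·15.0 + 0.24·9.0) / (0.16 + 0.16 + 0.39 + 0.24)
  = 12.9700 / 0.9500 = 13.653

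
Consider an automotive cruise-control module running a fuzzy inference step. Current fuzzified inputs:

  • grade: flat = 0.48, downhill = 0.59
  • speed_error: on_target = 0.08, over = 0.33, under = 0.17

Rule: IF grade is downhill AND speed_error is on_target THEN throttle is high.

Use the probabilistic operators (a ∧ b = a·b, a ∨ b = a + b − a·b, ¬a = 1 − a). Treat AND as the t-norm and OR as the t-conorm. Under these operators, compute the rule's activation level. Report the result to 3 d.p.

0.047

firing strength: downhill=0.59, on_target=0.08; AND[a·b] → w = 0.0472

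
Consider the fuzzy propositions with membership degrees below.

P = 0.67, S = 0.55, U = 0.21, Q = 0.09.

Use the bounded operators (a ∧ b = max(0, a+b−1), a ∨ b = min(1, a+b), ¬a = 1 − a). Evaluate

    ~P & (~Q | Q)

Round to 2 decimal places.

0.33

~P = 1 − 0.67 = 0.33
~Q = 1 − 0.09 = 0.91
~Q | Q = min(1, a+b) on (0.91, 0.09) = 1.00
~P & (~Q | Q) = max(0, a+b−1) on (0.33, 1.00) = 0.33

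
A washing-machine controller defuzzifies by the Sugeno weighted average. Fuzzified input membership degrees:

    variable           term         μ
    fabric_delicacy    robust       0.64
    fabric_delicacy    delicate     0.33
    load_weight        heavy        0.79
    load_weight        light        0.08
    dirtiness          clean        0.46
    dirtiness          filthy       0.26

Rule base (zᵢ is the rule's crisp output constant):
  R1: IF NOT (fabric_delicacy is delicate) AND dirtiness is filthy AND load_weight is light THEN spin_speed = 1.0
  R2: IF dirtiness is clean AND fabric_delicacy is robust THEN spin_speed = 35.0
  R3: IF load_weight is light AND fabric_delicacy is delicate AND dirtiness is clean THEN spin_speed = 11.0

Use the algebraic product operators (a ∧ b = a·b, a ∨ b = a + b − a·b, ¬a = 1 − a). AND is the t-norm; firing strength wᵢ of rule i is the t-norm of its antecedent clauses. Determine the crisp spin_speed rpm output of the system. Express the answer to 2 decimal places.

32.61

R1 (z=1.0): ¬delicate=1−0.33=0.67, filthy=0.26, light=0.08; AND[a·b] → w = 0.0139
R2 (z=35.0): clean=0.46, robust=0.64; AND[a·b] → w = 0.2944
R3 (z=11.0): light=0.08, delicate=0.33, clean=0.46; AND[a·b] → w = 0.0121
Weighted average = (0.0139·1.0 + 0.2944·35.0 + 0.0121·11.0) / (0.0139 + 0.2944 + 0.0121)
  = 10.4515 / 0.3205 = 32.61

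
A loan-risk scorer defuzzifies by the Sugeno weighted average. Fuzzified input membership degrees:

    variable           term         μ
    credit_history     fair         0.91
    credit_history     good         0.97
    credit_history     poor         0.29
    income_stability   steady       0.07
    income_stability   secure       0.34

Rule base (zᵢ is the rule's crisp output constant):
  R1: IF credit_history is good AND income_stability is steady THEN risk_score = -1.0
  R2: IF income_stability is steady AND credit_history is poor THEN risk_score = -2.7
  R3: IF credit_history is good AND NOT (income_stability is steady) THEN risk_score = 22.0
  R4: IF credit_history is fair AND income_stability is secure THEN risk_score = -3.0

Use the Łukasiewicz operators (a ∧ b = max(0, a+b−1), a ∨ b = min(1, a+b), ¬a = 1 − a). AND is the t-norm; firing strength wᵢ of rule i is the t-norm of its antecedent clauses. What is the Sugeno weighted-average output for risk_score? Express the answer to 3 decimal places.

R1 (z=-1.0): good=0.97, steady=0.07; AND[max(0, a+b−1)] → w = 0.04
R2 (z=-2.7): steady=0.07, poor=0.29; AND[max(0, a+b−1)] → w = 0.00
R3 (z=22.0): good=0.97, ¬steady=1−0.07=0.93; AND[max(0, a+b−1)] → w = 0.90
R4 (z=-3.0): fair=0.91, secure=0.34; AND[max(0, a+b−1)] → w = 0.25
Weighted average = (0.04·-1.0 + 0.00·-2.7 + 0.90·22.0 + 0.25·-3.0) / (0.04 + 0.00 + 0.90 + 0.25)
  = 19.0100 / 1.1900 = 15.975

15.975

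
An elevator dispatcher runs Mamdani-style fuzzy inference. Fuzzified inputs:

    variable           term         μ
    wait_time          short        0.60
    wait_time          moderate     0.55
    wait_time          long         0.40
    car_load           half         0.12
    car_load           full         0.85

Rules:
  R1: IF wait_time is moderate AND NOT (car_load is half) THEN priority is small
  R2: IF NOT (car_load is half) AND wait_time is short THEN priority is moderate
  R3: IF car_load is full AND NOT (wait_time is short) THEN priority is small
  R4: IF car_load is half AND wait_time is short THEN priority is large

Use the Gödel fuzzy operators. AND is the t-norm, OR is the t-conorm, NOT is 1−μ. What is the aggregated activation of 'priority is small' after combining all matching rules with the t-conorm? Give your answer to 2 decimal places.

R1: moderate=0.55, ¬half=1−0.12=0.88; AND[min(a, b)] → w = 0.55
R2: ¬half=1−0.12=0.88, short=0.60; AND[min(a, b)] → w = 0.60
R3: full=0.85, ¬short=1−0.60=0.40; AND[min(a, b)] → w = 0.40
R4: half=0.12, short=0.60; AND[min(a, b)] → w = 0.12
Rules with consequent 'small': {R1, R3} → strengths 0.55, 0.40
Aggregate via t-conorm [max(a, b)]: 0.55

0.55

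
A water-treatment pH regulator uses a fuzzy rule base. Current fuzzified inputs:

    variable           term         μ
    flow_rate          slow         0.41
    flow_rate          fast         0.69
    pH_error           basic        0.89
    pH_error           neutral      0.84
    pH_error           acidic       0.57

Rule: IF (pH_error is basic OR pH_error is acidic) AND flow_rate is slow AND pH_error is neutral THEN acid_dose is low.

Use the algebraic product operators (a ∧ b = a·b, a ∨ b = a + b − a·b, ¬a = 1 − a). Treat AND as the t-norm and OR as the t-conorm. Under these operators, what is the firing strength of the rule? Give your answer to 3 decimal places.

0.328

firing strength: (basic=0.89 OR acidic=0.57) = 0.9527; AND[a·b] with slow=0.41, neutral=0.84 → w = 0.3281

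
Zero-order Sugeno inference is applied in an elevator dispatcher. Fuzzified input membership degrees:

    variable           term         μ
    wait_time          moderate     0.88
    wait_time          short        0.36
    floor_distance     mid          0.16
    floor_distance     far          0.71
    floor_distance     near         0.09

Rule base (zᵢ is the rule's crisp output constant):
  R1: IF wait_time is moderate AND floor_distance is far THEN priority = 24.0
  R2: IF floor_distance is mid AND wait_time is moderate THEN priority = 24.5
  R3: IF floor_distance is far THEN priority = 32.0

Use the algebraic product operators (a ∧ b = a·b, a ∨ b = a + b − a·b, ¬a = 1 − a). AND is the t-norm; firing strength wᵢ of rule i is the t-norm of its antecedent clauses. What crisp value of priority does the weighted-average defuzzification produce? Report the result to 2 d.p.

27.90

R1 (z=24.0): moderate=0.88, far=0.71; AND[a·b] → w = 0.6248
R2 (z=24.5): mid=0.16, moderate=0.88; AND[a·b] → w = 0.1408
R3 (z=32.0): far=0.71 → w = 0.7100
Weighted average = (0.6248·24.0 + 0.1408·24.5 + 0.7100·32.0) / (0.6248 + 0.1408 + 0.7100)
  = 41.1648 / 1.4756 = 27.90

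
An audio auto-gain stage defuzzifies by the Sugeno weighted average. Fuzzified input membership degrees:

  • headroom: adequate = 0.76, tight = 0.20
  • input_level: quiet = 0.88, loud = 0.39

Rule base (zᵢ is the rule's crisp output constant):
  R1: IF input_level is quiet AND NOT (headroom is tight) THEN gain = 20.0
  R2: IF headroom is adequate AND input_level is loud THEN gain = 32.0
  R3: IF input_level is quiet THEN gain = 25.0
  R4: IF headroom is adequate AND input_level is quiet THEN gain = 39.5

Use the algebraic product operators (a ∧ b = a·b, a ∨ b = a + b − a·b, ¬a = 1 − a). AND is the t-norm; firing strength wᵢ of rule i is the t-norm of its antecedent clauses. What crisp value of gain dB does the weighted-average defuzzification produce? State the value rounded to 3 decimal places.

28.237

R1 (z=20.0): quiet=0.88, ¬tight=1−0.20=0.80; AND[a·b] → w = 0.7040
R2 (z=32.0): adequate=0.76, loud=0.39; AND[a·b] → w = 0.2964
R3 (z=25.0): quiet=0.88 → w = 0.8800
R4 (z=39.5): adequate=0.76, quiet=0.88; AND[a·b] → w = 0.6688
Weighted average = (0.7040·20.0 + 0.2964·32.0 + 0.8800·25.0 + 0.6688·39.5) / (0.7040 + 0.2964 + 0.8800 + 0.6688)
  = 71.9824 / 2.5492 = 28.237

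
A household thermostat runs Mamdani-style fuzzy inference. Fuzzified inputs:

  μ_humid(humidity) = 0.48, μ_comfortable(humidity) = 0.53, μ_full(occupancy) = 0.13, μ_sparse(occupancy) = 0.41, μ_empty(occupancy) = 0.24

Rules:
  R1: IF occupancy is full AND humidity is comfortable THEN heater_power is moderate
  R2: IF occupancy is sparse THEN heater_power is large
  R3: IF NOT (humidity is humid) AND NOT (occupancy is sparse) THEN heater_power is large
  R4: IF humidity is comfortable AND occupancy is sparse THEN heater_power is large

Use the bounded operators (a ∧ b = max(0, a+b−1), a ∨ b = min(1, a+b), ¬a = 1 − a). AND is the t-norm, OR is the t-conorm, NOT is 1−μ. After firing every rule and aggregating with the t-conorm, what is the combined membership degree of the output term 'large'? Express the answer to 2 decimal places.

R1: full=0.13, comfortable=0.53; AND[max(0, a+b−1)] → w = 0.00
R2: sparse=0.41 → w = 0.41
R3: ¬humid=1−0.48=0.52, ¬sparse=1−0.41=0.59; AND[max(0, a+b−1)] → w = 0.11
R4: comfortable=0.53, sparse=0.41; AND[max(0, a+b−1)] → w = 0.00
Rules with consequent 'large': {R2, R3, R4} → strengths 0.41, 0.11, 0.00
Aggregate via t-conorm [min(1, a+b)]: 0.52

0.52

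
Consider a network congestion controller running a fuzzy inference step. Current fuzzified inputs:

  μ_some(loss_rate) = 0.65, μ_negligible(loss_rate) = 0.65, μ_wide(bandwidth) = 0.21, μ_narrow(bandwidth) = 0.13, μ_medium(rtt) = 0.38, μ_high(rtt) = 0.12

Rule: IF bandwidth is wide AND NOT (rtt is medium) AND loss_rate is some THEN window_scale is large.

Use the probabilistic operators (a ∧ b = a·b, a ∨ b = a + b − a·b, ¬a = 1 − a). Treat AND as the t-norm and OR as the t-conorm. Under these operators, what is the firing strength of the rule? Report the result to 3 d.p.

0.085

firing strength: wide=0.21, ¬medium=1−0.38=0.62, some=0.65; AND[a·b] → w = 0.0846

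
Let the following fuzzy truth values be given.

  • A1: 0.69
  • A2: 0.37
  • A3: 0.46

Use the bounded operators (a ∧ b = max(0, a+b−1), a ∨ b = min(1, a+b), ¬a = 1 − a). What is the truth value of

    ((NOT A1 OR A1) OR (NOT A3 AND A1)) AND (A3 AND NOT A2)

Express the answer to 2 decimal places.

0.09

NOT A1 = 1 − 0.69 = 0.31
NOT A1 OR A1 = min(1, a+b) on (0.31, 0.69) = 1.00
NOT A3 = 1 − 0.46 = 0.54
NOT A3 AND A1 = max(0, a+b−1) on (0.54, 0.69) = 0.23
(NOT A1 OR A1) OR (NOT A3 AND A1) = min(1, a+b) on (1.00, 0.23) = 1.00
NOT A2 = 1 − 0.37 = 0.63
A3 AND NOT A2 = max(0, a+b−1) on (0.46, 0.63) = 0.09
((NOT A1 OR A1) OR (NOT A3 AND A1)) AND (A3 AND NOT A2) = max(0, a+b−1) on (1.00, 0.09) = 0.09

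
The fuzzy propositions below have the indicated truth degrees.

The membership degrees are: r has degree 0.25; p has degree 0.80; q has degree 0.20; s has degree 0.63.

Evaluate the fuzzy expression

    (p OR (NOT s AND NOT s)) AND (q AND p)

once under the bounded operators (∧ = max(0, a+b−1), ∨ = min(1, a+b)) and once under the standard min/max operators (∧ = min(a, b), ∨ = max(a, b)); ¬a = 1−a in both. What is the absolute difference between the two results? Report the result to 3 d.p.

0.200

Under bounded:
  NOT s = 1 − 0.63 = 0.37
  NOT s = 1 − 0.63 = 0.37
  NOT s AND NOT s = max(0, a+b−1) on (0.37, 0.37) = 0.00
  p OR (NOT s AND NOT s) = min(1, a+b) on (0.80, 0.00) = 0.80
  q AND p = max(0, a+b−1) on (0.20, 0.80) = 0.00
  (p OR (NOT s AND NOT s)) AND (q AND p) = max(0, a+b−1) on (0.80, 0.00) = 0.00
  → value = 0.0000
Under standard min/max:
  NOT s = 1 − 0.63 = 0.37
  NOT s = 1 − 0.63 = 0.37
  NOT s AND NOT s = min(a, b) on (0.37, 0.37) = 0.37
  p OR (NOT s AND NOT s) = max(a, b) on (0.80, 0.37) = 0.80
  q AND p = min(a, b) on (0.20, 0.80) = 0.20
  (p OR (NOT s AND NOT s)) AND (q AND p) = min(a, b) on (0.80, 0.20) = 0.20
  → value = 0.2000
|0.0000 − 0.2000| = 0.200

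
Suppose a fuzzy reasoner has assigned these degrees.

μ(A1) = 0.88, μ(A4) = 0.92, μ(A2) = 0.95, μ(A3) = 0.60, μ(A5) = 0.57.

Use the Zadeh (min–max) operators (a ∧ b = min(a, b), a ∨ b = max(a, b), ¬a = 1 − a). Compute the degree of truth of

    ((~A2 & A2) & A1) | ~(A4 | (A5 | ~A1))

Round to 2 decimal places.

0.08

~A2 = 1 − 0.95 = 0.05
~A2 & A2 = min(a, b) on (0.05, 0.95) = 0.05
(~A2 & A2) & A1 = min(a, b) on (0.05, 0.88) = 0.05
~A1 = 1 − 0.88 = 0.12
A5 | ~A1 = max(a, b) on (0.57, 0.12) = 0.57
A4 | (A5 | ~A1) = max(a, b) on (0.92, 0.57) = 0.92
~(A4 | (A5 | ~A1)) = 1 − 0.92 = 0.08
((~A2 & A2) & A1) | ~(A4 | (A5 | ~A1)) = max(a, b) on (0.05, 0.08) = 0.08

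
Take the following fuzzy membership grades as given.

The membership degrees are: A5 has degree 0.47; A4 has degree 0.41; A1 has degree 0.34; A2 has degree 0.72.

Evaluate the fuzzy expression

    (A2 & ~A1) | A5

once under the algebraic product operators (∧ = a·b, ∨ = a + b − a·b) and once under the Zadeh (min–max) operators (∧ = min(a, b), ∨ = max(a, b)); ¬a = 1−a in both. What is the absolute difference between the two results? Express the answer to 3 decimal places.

0.062

Under algebraic product:
  ~A1 = 1 − 0.3400 = 0.6600
  A2 & ~A1 = a·b on (0.7200, 0.6600) = 0.4752
  (A2 & ~A1) | A5 = a + b − a·b on (0.4752, 0.4700) = 0.7219
  → value = 0.7219
Under Zadeh (min–max):
  ~A1 = 1 − 0.34 = 0.66
  A2 & ~A1 = min(a, b) on (0.72, 0.66) = 0.66
  (A2 & ~A1) | A5 = max(a, b) on (0.66, 0.47) = 0.66
  → value = 0.6600
|0.7219 − 0.6600| = 0.062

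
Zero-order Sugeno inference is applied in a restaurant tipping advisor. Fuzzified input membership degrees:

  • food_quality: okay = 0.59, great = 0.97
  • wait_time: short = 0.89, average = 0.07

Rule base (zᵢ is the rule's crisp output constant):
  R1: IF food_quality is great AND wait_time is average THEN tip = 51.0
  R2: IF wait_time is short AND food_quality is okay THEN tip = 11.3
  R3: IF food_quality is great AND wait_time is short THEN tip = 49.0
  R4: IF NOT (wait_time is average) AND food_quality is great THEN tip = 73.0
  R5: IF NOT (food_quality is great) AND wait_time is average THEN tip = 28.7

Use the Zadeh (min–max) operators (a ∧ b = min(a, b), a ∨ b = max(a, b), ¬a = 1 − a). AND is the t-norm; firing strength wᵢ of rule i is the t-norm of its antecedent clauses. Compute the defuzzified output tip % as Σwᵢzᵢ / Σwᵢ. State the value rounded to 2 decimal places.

48.84

R1 (z=51.0): great=0.97, average=0.07; AND[min(a, b)] → w = 0.07
R2 (z=11.3): short=0.89, okay=0.59; AND[min(a, b)] → w = 0.59
R3 (z=49.0): great=0.97, short=0.89; AND[min(a, b)] → w = 0.89
R4 (z=73.0): ¬average=1−0.07=0.93, great=0.97; AND[min(a, b)] → w = 0.93
R5 (z=28.7): ¬great=1−0.97=0.03, average=0.07; AND[min(a, b)] → w = 0.03
Weighted average = (0.07·51.0 + 0.59·11.3 + 0.89·49.0 + 0.93·73.0 + 0.03·28.7) / (0.07 + 0.59 + 0.89 + 0.93 + 0.03)
  = 122.5980 / 2.5100 = 48.84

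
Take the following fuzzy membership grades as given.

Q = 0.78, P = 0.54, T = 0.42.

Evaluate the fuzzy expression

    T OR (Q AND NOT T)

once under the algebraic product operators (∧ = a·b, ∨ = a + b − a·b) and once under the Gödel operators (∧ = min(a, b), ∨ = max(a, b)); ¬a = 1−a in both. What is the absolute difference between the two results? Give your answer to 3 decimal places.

Under algebraic product:
  NOT T = 1 − 0.4200 = 0.5800
  Q AND NOT T = a·b on (0.7800, 0.5800) = 0.4524
  T OR (Q AND NOT T) = a + b − a·b on (0.4200, 0.4524) = 0.6824
  → value = 0.6824
Under Gödel:
  NOT T = 1 − 0.42 = 0.58
  Q AND NOT T = min(a, b) on (0.78, 0.58) = 0.58
  T OR (Q AND NOT T) = max(a, b) on (0.42, 0.58) = 0.58
  → value = 0.5800
|0.6824 − 0.5800| = 0.102

0.102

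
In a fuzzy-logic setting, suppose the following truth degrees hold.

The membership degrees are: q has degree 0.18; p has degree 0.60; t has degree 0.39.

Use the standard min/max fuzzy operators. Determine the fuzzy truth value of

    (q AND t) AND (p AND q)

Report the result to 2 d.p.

q AND t = min(a, b) on (0.18, 0.39) = 0.18
p AND q = min(a, b) on (0.60, 0.18) = 0.18
(q AND t) AND (p AND q) = min(a, b) on (0.18, 0.18) = 0.18

0.18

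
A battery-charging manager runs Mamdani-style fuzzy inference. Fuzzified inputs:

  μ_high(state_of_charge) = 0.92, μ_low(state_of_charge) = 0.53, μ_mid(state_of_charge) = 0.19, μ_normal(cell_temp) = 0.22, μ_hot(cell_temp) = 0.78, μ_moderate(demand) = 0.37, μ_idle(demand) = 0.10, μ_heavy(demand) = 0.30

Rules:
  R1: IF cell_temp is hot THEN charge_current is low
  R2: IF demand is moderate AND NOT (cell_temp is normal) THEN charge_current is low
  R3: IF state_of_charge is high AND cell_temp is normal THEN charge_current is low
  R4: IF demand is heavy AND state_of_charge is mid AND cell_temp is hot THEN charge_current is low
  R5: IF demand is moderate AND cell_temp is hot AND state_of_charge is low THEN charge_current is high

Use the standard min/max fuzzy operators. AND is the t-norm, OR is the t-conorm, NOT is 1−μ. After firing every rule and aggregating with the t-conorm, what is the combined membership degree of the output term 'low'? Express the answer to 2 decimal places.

0.78

R1: hot=0.78 → w = 0.78
R2: moderate=0.37, ¬normal=1−0.22=0.78; AND[min(a, b)] → w = 0.37
R3: high=0.92, normal=0.22; AND[min(a, b)] → w = 0.22
R4: heavy=0.30, mid=0.19, hot=0.78; AND[min(a, b)] → w = 0.19
R5: moderate=0.37, hot=0.78, low=0.53; AND[min(a, b)] → w = 0.37
Rules with consequent 'low': {R1, R2, R3, R4} → strengths 0.78, 0.37, 0.22, 0.19
Aggregate via t-conorm [max(a, b)]: 0.78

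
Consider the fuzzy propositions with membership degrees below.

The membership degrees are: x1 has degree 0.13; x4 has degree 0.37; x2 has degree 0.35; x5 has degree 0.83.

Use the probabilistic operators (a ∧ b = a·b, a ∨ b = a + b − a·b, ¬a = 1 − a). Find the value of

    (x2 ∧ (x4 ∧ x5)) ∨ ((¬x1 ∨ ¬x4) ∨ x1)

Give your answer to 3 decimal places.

x4 ∧ x5 = a·b on (0.3700, 0.8300) = 0.3071
x2 ∧ (x4 ∧ x5) = a·b on (0.3500, 0.3071) = 0.1075
¬x1 = 1 − 0.1300 = 0.8700
¬x4 = 1 − 0.3700 = 0.6300
¬x1 ∨ ¬x4 = a + b − a·b on (0.8700, 0.6300) = 0.9519
(¬x1 ∨ ¬x4) ∨ x1 = a + b − a·b on (0.9519, 0.1300) = 0.9582
(x2 ∧ (x4 ∧ x5)) ∨ ((¬x1 ∨ ¬x4) ∨ x1) = a + b − a·b on (0.1075, 0.9582) = 0.9627

0.963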